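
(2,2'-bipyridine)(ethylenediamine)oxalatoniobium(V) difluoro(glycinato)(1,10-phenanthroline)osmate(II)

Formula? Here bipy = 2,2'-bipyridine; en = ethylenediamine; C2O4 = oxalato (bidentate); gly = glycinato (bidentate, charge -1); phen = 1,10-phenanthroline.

Cation [Nb…]: ligand charges -2, Nb(V) ⇒ ion charge 3+.
Anion [Os…]: ligand charges -3, Os(II) ⇒ ion charge 1−.
One 3+ cation requires 3 of the 1− anion.

[Nb(bipy)(C2O4)(en)][OsF2(gly)(phen)]3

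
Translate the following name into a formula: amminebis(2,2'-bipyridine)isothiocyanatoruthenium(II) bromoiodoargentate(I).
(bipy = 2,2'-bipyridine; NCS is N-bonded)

Cation [Ru…]: ligand charges -1, Ru(II) ⇒ ion charge 1+.
Anion [Ag…]: ligand charges -2, Ag(I) ⇒ ion charge 1−.

[Ru(bipy)2(NCS)(NH3)][AgBrI]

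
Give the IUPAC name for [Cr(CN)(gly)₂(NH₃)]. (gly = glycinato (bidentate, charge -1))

amminecyanobis(glycinato)chromium(III)

There is no counter-ion, so the complex is neutral overall.
Ligand charges: 1×ammine (neutral), 2×glycinato (-1 each), 1×cyano (-1 each); total -3. So Cr + (-3) = 0, giving Cr = +3.
Ligands are named alphabetically: ammine before cyano before glycinato.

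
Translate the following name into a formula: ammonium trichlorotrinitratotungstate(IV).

Ligands: 3 nitrato (NO3, -1), 3 chloro (Cl, -1). Ligand charge sum = -6.
With W in oxidation state +4, the complex ion is [W...]^2−.
Charge balance with ammonium (+1) requires 1 complex ion per 2 ammonium.

(NH4)2[WCl3(NO3)3]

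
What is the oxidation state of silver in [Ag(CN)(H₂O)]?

+1

No counter-ion: the bracketed complex is neutral.
Ligand charges: 1×CN = -1; 1×H2O neutral; sum -1.
Ag + (-1) = 0 ⇒ Ag is +1.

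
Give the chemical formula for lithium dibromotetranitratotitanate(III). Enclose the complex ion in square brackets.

Li3[TiBr2(NO3)4]

Ligands: 4 nitrato (NO3, -1), 2 bromo (Br, -1). Ligand charge sum = -6.
With Ti in oxidation state +3, the complex ion is [Ti...]^3−.
Charge balance with lithium (+1) requires 1 complex ion per 3 lithium.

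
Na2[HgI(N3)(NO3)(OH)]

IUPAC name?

The 2 sodium counter-ions carry a total charge of +2, so each complex ion is 2−.
Ligand charges: 1×nitrato (-1 each), 1×iodo (-1 each), 1×azido (-1 each), 1×hydroxo (-1 each); total -4. So Hg + (-4) = 2−, giving Hg = +2.
The complex ion is anionic, so mercury takes the -ate form mercurate(II).

sodium azidohydroxoiodonitratomercurate(II)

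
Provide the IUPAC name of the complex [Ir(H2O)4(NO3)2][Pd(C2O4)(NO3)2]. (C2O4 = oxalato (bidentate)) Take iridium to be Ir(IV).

tetraaquadinitratoiridium(IV) dinitratooxalatopalladate(II)

Both ions are complex: the cation is named first with the plain metal name, the anion second with the -ate form; each ion's ligands are alphabetised independently.
Ir is given as +4; the cation's ligand charges sum to -2, so the complex cation is 2+.
A 1:1 salt means the anion carries the equal and opposite charge, 2−.
Anion: ligand charges sum to -4; for the ion to be 2−, Pd = +2.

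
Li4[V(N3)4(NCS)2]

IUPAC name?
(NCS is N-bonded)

lithium tetraazidodiisothiocyanatovanadate(II)

The 4 lithium counter-ions carry a total charge of +4, so each complex ion is 4−.
Ligand charges: 2×isothiocyanato (-1 each), 4×azido (-1 each); total -6. So V + (-6) = 4−, giving V = +2.
Ligands are named alphabetically: azido before isothiocyanato.
The complex ion is anionic, so vanadium takes the -ate form vanadate(II).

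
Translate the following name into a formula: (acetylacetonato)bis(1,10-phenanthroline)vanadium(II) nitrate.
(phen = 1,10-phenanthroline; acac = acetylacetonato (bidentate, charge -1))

Ligands: 2 1,10-phenanthroline (phen, neutral), 1 acetylacetonato (acac, -1). Ligand charge sum = -1.
Charge balance with nitrate (-1) requires 1 complex ion per 1 nitrate.

[V(acac)(phen)2]NO3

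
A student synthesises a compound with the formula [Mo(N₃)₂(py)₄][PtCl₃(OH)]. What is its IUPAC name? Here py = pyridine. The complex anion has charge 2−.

Both ions are complex: the cation is named first with the plain metal name, the anion second with the -ate form; each ion's ligands are alphabetised independently.
The complex anion is given as 2−; its ligand charges sum to -4, so Pt = +2.
A 1:1 salt means the cation carries the equal and opposite charge, 2+.
Cation: ligand charges sum to -2; for the ion to be 2+, Mo = +4.

diazidotetrakis(pyridine)molybdenum(IV) trichlorohydroxoplatinate(II)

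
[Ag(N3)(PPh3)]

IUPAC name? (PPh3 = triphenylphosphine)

There is no counter-ion, so the complex is neutral overall.
Ligand charges: 1×triphenylphosphine (neutral), 1×azido (-1 each); total -1. So Ag + (-1) = 0, giving Ag = +1.
Ligands are named alphabetically: azido before triphenylphosphine.

azido(triphenylphosphine)silver(I)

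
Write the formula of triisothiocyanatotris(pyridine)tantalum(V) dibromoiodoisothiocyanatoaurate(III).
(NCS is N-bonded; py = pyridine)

Cation [Ta…]: ligand charges -3, Ta(V) ⇒ ion charge 2+.
Anion [Au…]: ligand charges -4, Au(III) ⇒ ion charge 1−.

[Ta(NCS)3(py)3][AuBr2I(NCS)]2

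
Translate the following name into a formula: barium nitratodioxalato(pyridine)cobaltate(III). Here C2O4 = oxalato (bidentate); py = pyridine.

Ba[Co(C2O4)2(NO3)(py)]

Ligands: 1 nitrato (NO3, -1), 2 oxalato (C2O4, -2), 1 pyridine (py, neutral). Ligand charge sum = -5.
With Co in oxidation state +3, the complex ion is [Co...]^2−.
Charge balance with barium (+2) requires 1 complex ion per 1 barium.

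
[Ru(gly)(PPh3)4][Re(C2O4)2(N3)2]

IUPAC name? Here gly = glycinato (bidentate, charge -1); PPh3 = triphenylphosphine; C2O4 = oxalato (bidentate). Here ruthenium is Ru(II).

Both ions are complex: the cation is named first with the plain metal name, the anion second with the -ate form; each ion's ligands are alphabetised independently.
Ru is given as +2; the cation's ligand charges sum to -1, so the complex cation is 1+.
A 1:1 salt means the anion carries the equal and opposite charge, 1−.
Anion: ligand charges sum to -6; for the ion to be 1−, Re = +5.

(glycinato)tetrakis(triphenylphosphine)ruthenium(II) diazidodioxalatorhenate(V)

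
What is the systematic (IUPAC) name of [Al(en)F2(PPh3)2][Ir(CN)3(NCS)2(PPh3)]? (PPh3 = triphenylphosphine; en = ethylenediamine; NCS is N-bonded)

Aluminium is always +3 in its complexes; the cation's ligand charges sum to -2, so the complex cation is 1+.
A 1:1 salt means the anion carries the equal and opposite charge, 1−.
Anion: ligand charges sum to -5; for the ion to be 1−, Ir = +4.

(ethylenediamine)difluorobis(triphenylphosphine)aluminium(III) tricyanodiisothiocyanato(triphenylphosphine)iridate(IV)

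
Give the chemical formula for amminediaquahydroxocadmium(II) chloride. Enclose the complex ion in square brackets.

[Cd(H2O)2(NH3)(OH)]Cl

Ligands: 1 ammine (NH3, neutral), 1 hydroxo (OH, -1), 2 aqua (H2O, neutral). Ligand charge sum = -1.
Charge balance with chloride (-1) requires 1 complex ion per 1 chloride.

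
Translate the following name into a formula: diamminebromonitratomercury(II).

[HgBr(NH3)2(NO3)]

Ligands: 1 nitrato (NO3, -1), 2 ammine (NH3, neutral), 1 bromo (Br, -1). Ligand charge sum = -2.
With Hg in oxidation state +2, the complex ion is [Hg...].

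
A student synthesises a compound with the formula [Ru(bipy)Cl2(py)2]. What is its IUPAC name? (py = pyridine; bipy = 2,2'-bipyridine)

(2,2'-bipyridine)dichlorobis(pyridine)ruthenium(II)

There is no counter-ion, so the complex is neutral overall.
Ligand charges: 2×chloro (-1 each), 2×pyridine (neutral), 1×2,2'-bipyridine (neutral); total -2. So Ru + (-2) = 0, giving Ru = +2.
Ligands are named alphabetically: bipyridine before chloro before pyridine.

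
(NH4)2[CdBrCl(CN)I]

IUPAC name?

ammonium bromochlorocyanoiodocadmate(II)

The 2 ammonium counter-ions carry a total charge of +2, so each complex ion is 2−.
Ligand charges: 1×bromo (-1 each), 1×cyano (-1 each), 1×chloro (-1 each), 1×iodo (-1 each); total -4. So Cd + (-4) = 2−, giving Cd = +2.
Ligands are named alphabetically: bromo before chloro before cyano before iodo.
The complex ion is anionic, so cadmium takes the -ate form cadmate(II).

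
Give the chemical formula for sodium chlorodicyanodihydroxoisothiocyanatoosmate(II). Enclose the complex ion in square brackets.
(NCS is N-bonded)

Na4[OsCl(CN)2(NCS)(OH)2]

Ligands: 2 cyano (CN, -1), 2 hydroxo (OH, -1), 1 isothiocyanato (NCS, -1), 1 chloro (Cl, -1). Ligand charge sum = -6.
Charge balance with sodium (+1) requires 1 complex ion per 4 sodium.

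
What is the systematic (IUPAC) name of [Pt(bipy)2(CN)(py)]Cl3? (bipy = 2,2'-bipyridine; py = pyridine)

bis(2,2'-bipyridine)cyano(pyridine)platinum(IV) chloride

The 3 chloride counter-ions carry a total charge of -3, so each complex ion is 3+.
Ligand charges: 1×cyano (-1 each), 2×2,2'-bipyridine (neutral), 1×pyridine (neutral); total -1. So Pt + (-1) = 3+, giving Pt = +4.
Ligands are named alphabetically: bipyridine before cyano before pyridine.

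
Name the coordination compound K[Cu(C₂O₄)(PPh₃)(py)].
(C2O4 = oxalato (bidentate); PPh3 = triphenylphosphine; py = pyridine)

The 1 potassium counter-ion carries a total charge of +1, so each complex ion is 1−.
Ligand charges: 1×oxalato (-2 each), 1×triphenylphosphine (neutral), 1×pyridine (neutral); total -2. So Cu + (-2) = 1−, giving Cu = +1.
Ligands are named alphabetically: oxalato before pyridine before triphenylphosphine.
The complex ion is anionic, so copper takes the -ate form cuprate(I).

potassium oxalato(pyridine)(triphenylphosphine)cuprate(I)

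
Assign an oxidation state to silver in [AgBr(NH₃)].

+1

No counter-ion: the bracketed complex is neutral.
Ligand charges: 1×NH3 neutral; 1×Br = -1; sum -1.
Ag + (-1) = 0 ⇒ Ag is +1.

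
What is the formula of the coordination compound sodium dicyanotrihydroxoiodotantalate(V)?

Na[Ta(CN)2I(OH)3]

Ligands: 3 hydroxo (OH, -1), 1 iodo (I, -1), 2 cyano (CN, -1). Ligand charge sum = -6.
With Ta in oxidation state +5, the complex ion is [Ta...]^1−.
Charge balance with sodium (+1) requires 1 complex ion per 1 sodium.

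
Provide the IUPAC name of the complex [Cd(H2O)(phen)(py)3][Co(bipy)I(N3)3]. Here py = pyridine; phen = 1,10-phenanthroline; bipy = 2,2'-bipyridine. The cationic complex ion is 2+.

The complex cation is given as 2+; its ligand charges sum to 0, so Cd = +2.
A 1:1 salt means the anion carries the equal and opposite charge, 2−.
Anion: ligand charges sum to -4; for the ion to be 2−, Co = +2.

aqua(1,10-phenanthroline)tris(pyridine)cadmium(II) triazido(2,2'-bipyridine)iodocobaltate(II)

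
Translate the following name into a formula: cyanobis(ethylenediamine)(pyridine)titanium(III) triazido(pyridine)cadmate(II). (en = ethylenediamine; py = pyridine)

[Ti(CN)(en)2(py)][Cd(N3)3(py)]2

Cation [Ti…]: ligand charges -1, Ti(III) ⇒ ion charge 2+.
Anion [Cd…]: ligand charges -3, Cd(II) ⇒ ion charge 1−.
One 2+ cation requires 2 of the 1− anion.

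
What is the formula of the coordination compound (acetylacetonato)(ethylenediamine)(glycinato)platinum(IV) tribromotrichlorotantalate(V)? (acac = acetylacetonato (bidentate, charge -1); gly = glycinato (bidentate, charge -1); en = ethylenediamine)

[Pt(acac)(en)(gly)][TaBr3Cl3]2

Cation [Pt…]: ligand charges -2, Pt(IV) ⇒ ion charge 2+.
Anion [Ta…]: ligand charges -6, Ta(V) ⇒ ion charge 1−.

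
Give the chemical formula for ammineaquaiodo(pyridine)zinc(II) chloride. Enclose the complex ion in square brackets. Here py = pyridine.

[Zn(H2O)I(NH3)(py)]Cl

Ligands: 1 aqua (H2O, neutral), 1 ammine (NH3, neutral), 1 pyridine (py, neutral), 1 iodo (I, -1). Ligand charge sum = -1.
With Zn in oxidation state +2, the complex ion is [Zn...]^1+.
Charge balance with chloride (-1) requires 1 complex ion per 1 chloride.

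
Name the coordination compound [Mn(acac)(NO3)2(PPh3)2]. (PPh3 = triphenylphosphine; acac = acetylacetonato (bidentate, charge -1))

(acetylacetonato)dinitratobis(triphenylphosphine)manganese(III)

There is no counter-ion, so the complex is neutral overall.
Ligand charges: 2×nitrato (-1 each), 2×triphenylphosphine (neutral), 1×acetylacetonato (-1 each); total -3. So Mn + (-3) = 0, giving Mn = +3.
Ligands are named alphabetically: acetylacetonato before nitrato before triphenylphosphine.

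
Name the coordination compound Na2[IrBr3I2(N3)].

The 2 sodium counter-ions carry a total charge of +2, so each complex ion is 2−.
Ligand charges: 1×azido (-1 each), 3×bromo (-1 each), 2×iodo (-1 each); total -6. So Ir + (-6) = 2−, giving Ir = +4.
Ligands are named alphabetically: azido before bromo before iodo.
The complex ion is anionic, so iridium takes the -ate form iridate(IV).

sodium azidotribromodiiodoiridate(IV)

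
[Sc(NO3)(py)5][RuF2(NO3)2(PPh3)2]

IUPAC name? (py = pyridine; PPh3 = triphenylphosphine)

Scandium is always +3 in its complexes; the cation's ligand charges sum to -1, so the complex cation is 2+.
A 1:1 salt means the anion carries the equal and opposite charge, 2−.
Anion: ligand charges sum to -4; for the ion to be 2−, Ru = +2.

nitratopentakis(pyridine)scandium(III) difluorodinitratobis(triphenylphosphine)ruthenate(II)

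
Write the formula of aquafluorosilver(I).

[AgF(H2O)]

Ligands: 1 fluoro (F, -1), 1 aqua (H2O, neutral). Ligand charge sum = -1.
With Ag in oxidation state +1, the complex ion is [Ag...].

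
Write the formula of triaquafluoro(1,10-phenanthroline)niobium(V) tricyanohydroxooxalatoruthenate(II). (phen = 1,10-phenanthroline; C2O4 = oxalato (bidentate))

Cation [Nb…]: ligand charges -1, Nb(V) ⇒ ion charge 4+.
Anion [Ru…]: ligand charges -6, Ru(II) ⇒ ion charge 4−.
One 4+ cation balances one 4− anion.

[NbF(H2O)3(phen)][Ru(C2O4)(CN)3(OH)]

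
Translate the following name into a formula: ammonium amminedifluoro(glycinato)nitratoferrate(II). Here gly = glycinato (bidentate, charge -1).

(NH4)2[FeF2(gly)(NH3)(NO3)]

Ligands: 1 nitrato (NO3, -1), 2 fluoro (F, -1), 1 ammine (NH3, neutral), 1 glycinato (gly, -1). Ligand charge sum = -4.
Charge balance with ammonium (+1) requires 1 complex ion per 2 ammonium.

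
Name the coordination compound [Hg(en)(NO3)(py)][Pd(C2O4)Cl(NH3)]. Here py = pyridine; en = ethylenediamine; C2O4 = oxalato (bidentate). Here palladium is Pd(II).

(ethylenediamine)nitrato(pyridine)mercury(II) amminechlorooxalatopalladate(II)

Both ions are complex: the cation is named first with the plain metal name, the anion second with the -ate form; each ion's ligands are alphabetised independently.
Pd is given as +2; the anion's ligand charges sum to -3, so the complex anion is 1−.
A 1:1 salt means the cation carries the equal and opposite charge, 1+.
Cation: ligand charges sum to -1; for the ion to be 1+, Hg = +2.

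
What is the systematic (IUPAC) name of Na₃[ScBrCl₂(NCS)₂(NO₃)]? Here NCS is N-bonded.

sodium bromodichlorodiisothiocyanatonitratoscandate(III)

The 3 sodium counter-ions carry a total charge of +3, so each complex ion is 3−.
Ligand charges: 2×chloro (-1 each), 1×bromo (-1 each), 1×nitrato (-1 each), 2×isothiocyanato (-1 each); total -6. So Sc + (-6) = 3−, giving Sc = +3.
Ligands are named alphabetically: bromo before chloro before isothiocyanato before nitrato.
The complex ion is anionic, so scandium takes the -ate form scandate(III).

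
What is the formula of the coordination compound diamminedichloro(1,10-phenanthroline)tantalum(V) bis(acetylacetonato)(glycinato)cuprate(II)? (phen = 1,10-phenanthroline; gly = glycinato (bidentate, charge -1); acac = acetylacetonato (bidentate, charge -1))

[TaCl2(NH3)2(phen)][Cu(acac)2(gly)]3

Cation [Ta…]: ligand charges -2, Ta(V) ⇒ ion charge 3+.
Anion [Cu…]: ligand charges -3, Cu(II) ⇒ ion charge 1−.
One 3+ cation requires 3 of the 1− anion.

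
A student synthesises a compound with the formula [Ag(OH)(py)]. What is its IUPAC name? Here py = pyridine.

There is no counter-ion, so the complex is neutral overall.
Ligand charges: 1×pyridine (neutral), 1×hydroxo (-1 each); total -1. So Ag + (-1) = 0, giving Ag = +1.
Ligands are named alphabetically: hydroxo before pyridine.

hydroxo(pyridine)silver(I)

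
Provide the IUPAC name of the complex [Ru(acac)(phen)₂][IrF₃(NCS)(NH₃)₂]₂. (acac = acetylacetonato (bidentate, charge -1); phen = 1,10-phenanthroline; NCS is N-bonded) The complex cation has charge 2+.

(acetylacetonato)bis(1,10-phenanthroline)ruthenium(III) diamminetrifluoroisothiocyanatoiridate(III)

Both ions are complex: the cation is named first with the plain metal name, the anion second with the -ate form; each ion's ligands are alphabetised independently.
The complex cation is given as 2+; its ligand charges sum to -1, so Ru = +3.
With 2 anions per cation, each anion must be 2/2 = 1−.
Anion: ligand charges sum to -4; for the ion to be 1−, Ir = +3.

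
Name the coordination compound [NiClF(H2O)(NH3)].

There is no counter-ion, so the complex is neutral overall.
Ligand charges: 1×chloro (-1 each), 1×ammine (neutral), 1×fluoro (-1 each), 1×aqua (neutral); total -2. So Ni + (-2) = 0, giving Ni = +2.
Ligands are named alphabetically: ammine before aqua before chloro before fluoro.

ammineaquachlorofluoronickel(II)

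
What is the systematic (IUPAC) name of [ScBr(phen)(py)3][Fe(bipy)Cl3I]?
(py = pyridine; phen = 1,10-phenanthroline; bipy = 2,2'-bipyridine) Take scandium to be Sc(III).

Sc is given as +3; the cation's ligand charges sum to -1, so the complex cation is 2+.
A 1:1 salt means the anion carries the equal and opposite charge, 2−.
Anion: ligand charges sum to -4; for the ion to be 2−, Fe = +2.

bromo(1,10-phenanthroline)tris(pyridine)scandium(III) (2,2'-bipyridine)trichloroiodoferrate(II)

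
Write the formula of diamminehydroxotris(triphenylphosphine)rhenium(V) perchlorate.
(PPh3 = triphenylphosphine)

[Re(NH3)2(OH)(PPh3)3](ClO4)4

Ligands: 2 ammine (NH3, neutral), 1 hydroxo (OH, -1), 3 triphenylphosphine (PPh3, neutral). Ligand charge sum = -1.
With Re in oxidation state +5, the complex ion is [Re...]^4+.
Charge balance with perchlorate (-1) requires 1 complex ion per 4 perchlorate.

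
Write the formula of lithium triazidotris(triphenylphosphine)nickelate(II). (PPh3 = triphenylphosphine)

Ligands: 3 triphenylphosphine (PPh3, neutral), 3 azido (N3, -1). Ligand charge sum = -3.
Charge balance with lithium (+1) requires 1 complex ion per 1 lithium.

Li[Ni(N3)3(PPh3)3]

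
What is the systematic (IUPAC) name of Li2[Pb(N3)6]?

lithium hexaazidoplumbate(IV)

The 2 lithium counter-ions carry a total charge of +2, so each complex ion is 2−.
Ligand charges: 6×azido (-1 each); total -6. So Pb + (-6) = 2−, giving Pb = +4.
The complex ion is anionic, so lead takes the -ate form plumbate(IV).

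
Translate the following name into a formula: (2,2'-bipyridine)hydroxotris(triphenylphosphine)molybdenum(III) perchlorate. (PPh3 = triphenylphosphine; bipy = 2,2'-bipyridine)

[Mo(bipy)(OH)(PPh3)3](ClO4)2

Ligands: 3 triphenylphosphine (PPh3, neutral), 1 2,2'-bipyridine (bipy, neutral), 1 hydroxo (OH, -1). Ligand charge sum = -1.
With Mo in oxidation state +3, the complex ion is [Mo...]^2+.
Charge balance with perchlorate (-1) requires 1 complex ion per 2 perchlorate.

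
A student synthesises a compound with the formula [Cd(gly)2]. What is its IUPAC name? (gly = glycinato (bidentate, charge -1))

There is no counter-ion, so the complex is neutral overall.
Ligand charges: 2×glycinato (-1 each); total -2. So Cd + (-2) = 0, giving Cd = +2.

bis(glycinato)cadmium(II)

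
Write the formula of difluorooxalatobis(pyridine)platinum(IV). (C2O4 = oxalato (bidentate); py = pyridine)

[Pt(C2O4)F2(py)2]

Ligands: 1 oxalato (C2O4, -2), 2 fluoro (F, -1), 2 pyridine (py, neutral). Ligand charge sum = -4.
With Pt in oxidation state +4, the complex ion is [Pt...].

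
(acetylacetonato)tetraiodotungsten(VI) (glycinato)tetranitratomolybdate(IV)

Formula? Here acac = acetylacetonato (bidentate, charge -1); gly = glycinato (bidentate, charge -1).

[W(acac)I4][Mo(gly)(NO3)4]

Cation [W…]: ligand charges -5, W(VI) ⇒ ion charge 1+.
Anion [Mo…]: ligand charges -5, Mo(IV) ⇒ ion charge 1−.
One 1+ cation balances one 1− anion.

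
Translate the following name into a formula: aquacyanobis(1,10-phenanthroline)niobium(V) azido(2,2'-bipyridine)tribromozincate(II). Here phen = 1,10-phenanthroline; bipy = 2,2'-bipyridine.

Cation [Nb…]: ligand charges -1, Nb(V) ⇒ ion charge 4+.
Anion [Zn…]: ligand charges -4, Zn(II) ⇒ ion charge 2−.

[Nb(CN)(H2O)(phen)2][Zn(bipy)Br3(N3)]2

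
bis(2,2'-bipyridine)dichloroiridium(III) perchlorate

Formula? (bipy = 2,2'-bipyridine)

Ligands: 2 2,2'-bipyridine (bipy, neutral), 2 chloro (Cl, -1). Ligand charge sum = -2.
Charge balance with perchlorate (-1) requires 1 complex ion per 1 perchlorate.

[Ir(bipy)2Cl2]ClO4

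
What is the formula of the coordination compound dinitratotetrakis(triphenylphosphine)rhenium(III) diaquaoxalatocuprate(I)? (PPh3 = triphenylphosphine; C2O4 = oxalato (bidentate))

[Re(NO3)2(PPh3)4][Cu(C2O4)(H2O)2]

Cation [Re…]: ligand charges -2, Re(III) ⇒ ion charge 1+.
Anion [Cu…]: ligand charges -2, Cu(I) ⇒ ion charge 1−.
One 1+ cation balances one 1− anion.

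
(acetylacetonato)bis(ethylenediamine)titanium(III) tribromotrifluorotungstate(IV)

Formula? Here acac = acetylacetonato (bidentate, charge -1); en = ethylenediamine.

[Ti(acac)(en)2][WBr3F3]

Cation [Ti…]: ligand charges -1, Ti(III) ⇒ ion charge 2+.
Anion [W…]: ligand charges -6, W(IV) ⇒ ion charge 2−.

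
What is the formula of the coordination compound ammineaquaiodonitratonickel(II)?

Ligands: 1 iodo (I, -1), 1 aqua (H2O, neutral), 1 ammine (NH3, neutral), 1 nitrato (NO3, -1). Ligand charge sum = -2.
With Ni in oxidation state +2, the complex ion is [Ni...].

[Ni(H2O)I(NH3)(NO3)]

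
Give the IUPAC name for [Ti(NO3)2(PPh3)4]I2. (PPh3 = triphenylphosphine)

The 2 iodide counter-ions carry a total charge of -2, so each complex ion is 2+.
Ligand charges: 2×nitrato (-1 each), 4×triphenylphosphine (neutral); total -2. So Ti + (-2) = 2+, giving Ti = +4.
Ligands are named alphabetically: nitrato before triphenylphosphine.

dinitratotetrakis(triphenylphosphine)titanium(IV) iodide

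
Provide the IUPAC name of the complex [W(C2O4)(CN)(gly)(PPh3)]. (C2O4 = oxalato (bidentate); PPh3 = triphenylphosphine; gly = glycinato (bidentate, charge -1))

cyano(glycinato)oxalato(triphenylphosphine)tungsten(IV)

There is no counter-ion, so the complex is neutral overall.
Ligand charges: 1×cyano (-1 each), 1×oxalato (-2 each), 1×triphenylphosphine (neutral), 1×glycinato (-1 each); total -4. So W + (-4) = 0, giving W = +4.
Ligands are named alphabetically: cyano before glycinato before oxalato before triphenylphosphine.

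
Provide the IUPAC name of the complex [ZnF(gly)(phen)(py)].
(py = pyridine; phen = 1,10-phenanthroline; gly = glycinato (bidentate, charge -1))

fluoro(glycinato)(1,10-phenanthroline)(pyridine)zinc(II)

There is no counter-ion, so the complex is neutral overall.
Ligand charges: 1×pyridine (neutral), 1×1,10-phenanthroline (neutral), 1×fluoro (-1 each), 1×glycinato (-1 each); total -2. So Zn + (-2) = 0, giving Zn = +2.
Ligands are named alphabetically: fluoro before glycinato before phenanthroline before pyridine.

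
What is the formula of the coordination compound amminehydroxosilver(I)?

Ligands: 1 hydroxo (OH, -1), 1 ammine (NH3, neutral). Ligand charge sum = -1.
With Ag in oxidation state +1, the complex ion is [Ag...].

[Ag(NH3)(OH)]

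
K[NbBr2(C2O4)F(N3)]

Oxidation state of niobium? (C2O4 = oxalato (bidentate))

+5

1 potassium outside the brackets (+1 each) → the complex ion is 1−.
Ligand charges: 1×C2O4 = -2; 1×F = -1; 1×N3 = -1; 2×Br = -2; sum -6.
Nb + (-6) = 1− ⇒ Nb is +5.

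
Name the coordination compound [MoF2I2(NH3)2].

diamminedifluorodiiodomolybdenum(IV)

There is no counter-ion, so the complex is neutral overall.
Ligand charges: 2×fluoro (-1 each), 2×iodo (-1 each), 2×ammine (neutral); total -4. So Mo + (-4) = 0, giving Mo = +4.
Ligands are named alphabetically: ammine before fluoro before iodo.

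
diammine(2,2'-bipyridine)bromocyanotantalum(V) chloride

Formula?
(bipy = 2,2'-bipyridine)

[Ta(bipy)Br(CN)(NH3)2]Cl3

Ligands: 1 2,2'-bipyridine (bipy, neutral), 1 cyano (CN, -1), 1 bromo (Br, -1), 2 ammine (NH3, neutral). Ligand charge sum = -2.
With Ta in oxidation state +5, the complex ion is [Ta...]^3+.
Charge balance with chloride (-1) requires 1 complex ion per 3 chloride.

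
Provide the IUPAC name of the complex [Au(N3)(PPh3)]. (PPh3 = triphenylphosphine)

azido(triphenylphosphine)gold(I)

There is no counter-ion, so the complex is neutral overall.
Ligand charges: 1×triphenylphosphine (neutral), 1×azido (-1 each); total -1. So Au + (-1) = 0, giving Au = +1.
Ligands are named alphabetically: azido before triphenylphosphine.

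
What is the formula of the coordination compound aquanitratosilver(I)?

Ligands: 1 aqua (H2O, neutral), 1 nitrato (NO3, -1). Ligand charge sum = -1.
With Ag in oxidation state +1, the complex ion is [Ag...].

[Ag(H2O)(NO3)]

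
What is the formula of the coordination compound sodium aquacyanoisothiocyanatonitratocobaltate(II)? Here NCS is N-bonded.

Ligands: 1 nitrato (NO3, -1), 1 cyano (CN, -1), 1 isothiocyanato (NCS, -1), 1 aqua (H2O, neutral). Ligand charge sum = -3.
With Co in oxidation state +2, the complex ion is [Co...]^1−.
Charge balance with sodium (+1) requires 1 complex ion per 1 sodium.

Na[Co(CN)(H2O)(NCS)(NO3)]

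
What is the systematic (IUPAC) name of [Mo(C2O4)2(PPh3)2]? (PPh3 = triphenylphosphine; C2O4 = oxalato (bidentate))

dioxalatobis(triphenylphosphine)molybdenum(IV)

There is no counter-ion, so the complex is neutral overall.
Ligand charges: 2×triphenylphosphine (neutral), 2×oxalato (-2 each); total -4. So Mo + (-4) = 0, giving Mo = +4.
Ligands are named alphabetically: oxalato before triphenylphosphine.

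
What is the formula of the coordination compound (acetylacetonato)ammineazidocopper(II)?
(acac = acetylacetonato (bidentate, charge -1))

Ligands: 1 acetylacetonato (acac, -1), 1 azido (N3, -1), 1 ammine (NH3, neutral). Ligand charge sum = -2.
With Cu in oxidation state +2, the complex ion is [Cu...].

[Cu(acac)(N3)(NH3)]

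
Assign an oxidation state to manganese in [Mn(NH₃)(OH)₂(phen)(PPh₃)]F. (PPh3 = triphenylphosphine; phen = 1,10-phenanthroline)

1 fluoride outside the brackets (-1 each) → the complex ion is 1+.
Ligand charges: 1×NH3 neutral; 1×PPh3 neutral; 1×phen neutral; 2×OH = -2; sum -2.
Mn + (-2) = 1+ ⇒ Mn is +3.

+3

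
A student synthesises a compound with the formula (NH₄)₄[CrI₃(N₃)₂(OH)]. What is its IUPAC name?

The 4 ammonium counter-ions carry a total charge of +4, so each complex ion is 4−.
Ligand charges: 2×azido (-1 each), 3×iodo (-1 each), 1×hydroxo (-1 each); total -6. So Cr + (-6) = 4−, giving Cr = +2.
The complex ion is anionic, so chromium takes the -ate form chromate(II).

ammonium diazidohydroxotriiodochromate(II)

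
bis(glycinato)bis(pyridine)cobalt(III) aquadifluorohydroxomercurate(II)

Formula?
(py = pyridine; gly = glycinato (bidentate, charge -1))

Cation [Co…]: ligand charges -2, Co(III) ⇒ ion charge 1+.
Anion [Hg…]: ligand charges -3, Hg(II) ⇒ ion charge 1−.

[Co(gly)2(py)2][HgF2(H2O)(OH)]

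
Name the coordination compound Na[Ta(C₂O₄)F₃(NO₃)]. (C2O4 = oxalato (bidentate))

The 1 sodium counter-ion carries a total charge of +1, so each complex ion is 1−.
Ligand charges: 1×oxalato (-2 each), 3×fluoro (-1 each), 1×nitrato (-1 each); total -6. So Ta + (-6) = 1−, giving Ta = +5.
The complex ion is anionic, so tantalum takes the -ate form tantalate(V).

sodium trifluoronitratooxalatotantalate(V)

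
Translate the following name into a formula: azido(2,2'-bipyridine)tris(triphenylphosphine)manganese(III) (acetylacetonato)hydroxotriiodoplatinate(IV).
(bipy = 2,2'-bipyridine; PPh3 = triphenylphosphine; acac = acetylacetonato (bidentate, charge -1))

[Mn(bipy)(N3)(PPh3)3][Pt(acac)I3(OH)]2

Cation [Mn…]: ligand charges -1, Mn(III) ⇒ ion charge 2+.
Anion [Pt…]: ligand charges -5, Pt(IV) ⇒ ion charge 1−.
One 2+ cation requires 2 of the 1− anion.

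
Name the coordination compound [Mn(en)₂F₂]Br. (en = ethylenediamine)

The 1 bromide counter-ion carries a total charge of -1, so each complex ion is 1+.
Ligand charges: 2×fluoro (-1 each), 2×ethylenediamine (neutral); total -2. So Mn + (-2) = 1+, giving Mn = +3.
Ligands are named alphabetically: ethylenediamine before fluoro.

bis(ethylenediamine)difluoromanganese(III) bromide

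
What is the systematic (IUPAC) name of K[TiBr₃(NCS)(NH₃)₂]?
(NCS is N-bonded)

The 1 potassium counter-ion carries a total charge of +1, so each complex ion is 1−.
Ligand charges: 3×bromo (-1 each), 2×ammine (neutral), 1×isothiocyanato (-1 each); total -4. So Ti + (-4) = 1−, giving Ti = +3.
The complex ion is anionic, so titanium takes the -ate form titanate(III).

potassium diamminetribromoisothiocyanatotitanate(III)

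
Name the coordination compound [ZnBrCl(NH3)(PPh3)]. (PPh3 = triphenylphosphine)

There is no counter-ion, so the complex is neutral overall.
Ligand charges: 1×chloro (-1 each), 1×bromo (-1 each), 1×triphenylphosphine (neutral), 1×ammine (neutral); total -2. So Zn + (-2) = 0, giving Zn = +2.
Ligands are named alphabetically: ammine before bromo before chloro before triphenylphosphine.

amminebromochloro(triphenylphosphine)zinc(II)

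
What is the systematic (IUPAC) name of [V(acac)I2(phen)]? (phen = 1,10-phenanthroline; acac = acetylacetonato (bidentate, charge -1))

(acetylacetonato)diiodo(1,10-phenanthroline)vanadium(III)

There is no counter-ion, so the complex is neutral overall.
Ligand charges: 1×1,10-phenanthroline (neutral), 2×iodo (-1 each), 1×acetylacetonato (-1 each); total -3. So V + (-3) = 0, giving V = +3.
Ligands are named alphabetically: acetylacetonato before iodo before phenanthroline.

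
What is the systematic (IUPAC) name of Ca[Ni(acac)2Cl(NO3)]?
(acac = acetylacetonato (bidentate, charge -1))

calcium bis(acetylacetonato)chloronitratonickelate(II)

The 1 calcium counter-ion carries a total charge of +2, so each complex ion is 2−.
Ligand charges: 1×nitrato (-1 each), 2×acetylacetonato (-1 each), 1×chloro (-1 each); total -4. So Ni + (-4) = 2−, giving Ni = +2.
Ligands are named alphabetically: acetylacetonato before chloro before nitrato.
The complex ion is anionic, so nickel takes the -ate form nickelate(II).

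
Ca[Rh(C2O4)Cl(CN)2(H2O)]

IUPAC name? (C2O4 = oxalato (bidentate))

The 1 calcium counter-ion carries a total charge of +2, so each complex ion is 2−.
Ligand charges: 1×aqua (neutral), 2×cyano (-1 each), 1×oxalato (-2 each), 1×chloro (-1 each); total -5. So Rh + (-5) = 2−, giving Rh = +3.
Ligands are named alphabetically: aqua before chloro before cyano before oxalato.
The complex ion is anionic, so rhodium takes the -ate form rhodate(III).

calcium aquachlorodicyanooxalatorhodate(III)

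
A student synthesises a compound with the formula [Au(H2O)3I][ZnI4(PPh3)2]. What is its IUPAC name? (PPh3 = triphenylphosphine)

Both ions are complex: the cation is named first with the plain metal name, the anion second with the -ate form; each ion's ligands are alphabetised independently.
Zinc is always +2 in its complexes; the anion's ligand charges sum to -4, so the complex anion is 2−.
A 1:1 salt means the cation carries the equal and opposite charge, 2+.
Cation: ligand charges sum to -1; for the ion to be 2+, Au = +3.

triaquaiodogold(III) tetraiodobis(triphenylphosphine)zincate(II)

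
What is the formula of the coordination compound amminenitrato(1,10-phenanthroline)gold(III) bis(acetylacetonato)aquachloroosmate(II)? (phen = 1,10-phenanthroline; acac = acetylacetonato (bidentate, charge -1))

[Au(NH3)(NO3)(phen)][Os(acac)2Cl(H2O)]2

Cation [Au…]: ligand charges -1, Au(III) ⇒ ion charge 2+.
Anion [Os…]: ligand charges -3, Os(II) ⇒ ion charge 1−.
One 2+ cation requires 2 of the 1− anion.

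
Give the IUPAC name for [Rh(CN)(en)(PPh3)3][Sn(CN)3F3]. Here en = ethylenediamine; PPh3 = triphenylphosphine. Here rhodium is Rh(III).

Both ions are complex: the cation is named first with the plain metal name, the anion second with the -ate form; each ion's ligands are alphabetised independently.
Rh is given as +3; the cation's ligand charges sum to -1, so the complex cation is 2+.
A 1:1 salt means the anion carries the equal and opposite charge, 2−.
Anion: ligand charges sum to -6; for the ion to be 2−, Sn = +4.

cyano(ethylenediamine)tris(triphenylphosphine)rhodium(III) tricyanotrifluorostannate(IV)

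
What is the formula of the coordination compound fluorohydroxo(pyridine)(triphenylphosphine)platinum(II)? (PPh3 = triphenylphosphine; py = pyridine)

Ligands: 1 fluoro (F, -1), 1 hydroxo (OH, -1), 1 triphenylphosphine (PPh3, neutral), 1 pyridine (py, neutral). Ligand charge sum = -2.
With Pt in oxidation state +2, the complex ion is [Pt...].

[PtF(OH)(PPh3)(py)]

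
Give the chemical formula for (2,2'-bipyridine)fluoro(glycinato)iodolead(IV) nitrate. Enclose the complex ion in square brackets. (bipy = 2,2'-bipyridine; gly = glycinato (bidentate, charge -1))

Ligands: 1 2,2'-bipyridine (bipy, neutral), 1 fluoro (F, -1), 1 iodo (I, -1), 1 glycinato (gly, -1). Ligand charge sum = -3.
Charge balance with nitrate (-1) requires 1 complex ion per 1 nitrate.

[Pb(bipy)F(gly)I]NO3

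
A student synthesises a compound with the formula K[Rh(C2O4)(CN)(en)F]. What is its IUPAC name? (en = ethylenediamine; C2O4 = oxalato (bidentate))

potassium cyano(ethylenediamine)fluorooxalatorhodate(III)

The 1 potassium counter-ion carries a total charge of +1, so each complex ion is 1−.
Ligand charges: 1×ethylenediamine (neutral), 1×cyano (-1 each), 1×fluoro (-1 each), 1×oxalato (-2 each); total -4. So Rh + (-4) = 1−, giving Rh = +3.
The complex ion is anionic, so rhodium takes the -ate form rhodate(III).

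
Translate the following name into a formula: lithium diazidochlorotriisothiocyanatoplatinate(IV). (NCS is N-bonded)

Li2[PtCl(N3)2(NCS)3]

Ligands: 2 azido (N3, -1), 1 chloro (Cl, -1), 3 isothiocyanato (NCS, -1). Ligand charge sum = -6.
With Pt in oxidation state +4, the complex ion is [Pt...]^2−.
Charge balance with lithium (+1) requires 1 complex ion per 2 lithium.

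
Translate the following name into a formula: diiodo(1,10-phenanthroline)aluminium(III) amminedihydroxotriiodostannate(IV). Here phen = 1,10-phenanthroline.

[AlI2(phen)][SnI3(NH3)(OH)2]

Cation [Al…]: ligand charges -2, Al(III) ⇒ ion charge 1+.
Anion [Sn…]: ligand charges -5, Sn(IV) ⇒ ion charge 1−.
One 1+ cation balances one 1− anion.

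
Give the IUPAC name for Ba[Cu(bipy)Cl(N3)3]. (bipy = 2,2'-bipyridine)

barium triazido(2,2'-bipyridine)chlorocuprate(II)

The 1 barium counter-ion carries a total charge of +2, so each complex ion is 2−.
Ligand charges: 1×chloro (-1 each), 3×azido (-1 each), 1×2,2'-bipyridine (neutral); total -4. So Cu + (-4) = 2−, giving Cu = +2.
Ligands are named alphabetically: azido before bipyridine before chloro.
The complex ion is anionic, so copper takes the -ate form cuprate(II).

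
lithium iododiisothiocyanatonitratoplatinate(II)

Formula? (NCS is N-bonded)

Li2[PtI(NCS)2(NO3)]

Ligands: 2 isothiocyanato (NCS, -1), 1 nitrato (NO3, -1), 1 iodo (I, -1). Ligand charge sum = -4.
Charge balance with lithium (+1) requires 1 complex ion per 2 lithium.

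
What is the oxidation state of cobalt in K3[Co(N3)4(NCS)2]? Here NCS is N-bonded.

3 potassium outside the brackets (+1 each) → the complex ion is 3−.
Ligand charges: 4×N3 = -4; 2×NCS = -2; sum -6.
Co + (-6) = 3− ⇒ Co is +3.

+3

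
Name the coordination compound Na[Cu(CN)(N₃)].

sodium azidocyanocuprate(I)

The 1 sodium counter-ion carries a total charge of +1, so each complex ion is 1−.
Ligand charges: 1×cyano (-1 each), 1×azido (-1 each); total -2. So Cu + (-2) = 1−, giving Cu = +1.
Ligands are named alphabetically: azido before cyano.
The complex ion is anionic, so copper takes the -ate form cuprate(I).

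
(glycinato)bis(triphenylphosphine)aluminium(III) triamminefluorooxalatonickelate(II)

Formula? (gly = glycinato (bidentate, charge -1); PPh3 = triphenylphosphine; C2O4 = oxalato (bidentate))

[Al(gly)(PPh3)2][Ni(C2O4)F(NH3)3]2

Cation [Al…]: ligand charges -1, Al(III) ⇒ ion charge 2+.
Anion [Ni…]: ligand charges -3, Ni(II) ⇒ ion charge 1−.
One 2+ cation requires 2 of the 1− anion.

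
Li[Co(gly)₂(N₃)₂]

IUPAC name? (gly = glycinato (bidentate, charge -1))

lithium diazidobis(glycinato)cobaltate(III)

The 1 lithium counter-ion carries a total charge of +1, so each complex ion is 1−.
Ligand charges: 2×glycinato (-1 each), 2×azido (-1 each); total -4. So Co + (-4) = 1−, giving Co = +3.
The complex ion is anionic, so cobalt takes the -ate form cobaltate(III).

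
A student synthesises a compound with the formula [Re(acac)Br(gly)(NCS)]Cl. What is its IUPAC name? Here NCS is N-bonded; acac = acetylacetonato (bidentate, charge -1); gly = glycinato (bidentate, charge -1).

The 1 chloride counter-ion carries a total charge of -1, so each complex ion is 1+.
Ligand charges: 1×isothiocyanato (-1 each), 1×acetylacetonato (-1 each), 1×glycinato (-1 each), 1×bromo (-1 each); total -4. So Re + (-4) = 1+, giving Re = +5.
Ligands are named alphabetically: acetylacetonato before bromo before glycinato before isothiocyanato.

(acetylacetonato)bromo(glycinato)isothiocyanatorhenium(V) chloride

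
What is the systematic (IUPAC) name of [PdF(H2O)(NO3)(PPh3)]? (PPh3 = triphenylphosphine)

aquafluoronitrato(triphenylphosphine)palladium(II)

There is no counter-ion, so the complex is neutral overall.
Ligand charges: 1×fluoro (-1 each), 1×triphenylphosphine (neutral), 1×aqua (neutral), 1×nitrato (-1 each); total -2. So Pd + (-2) = 0, giving Pd = +2.
Ligands are named alphabetically: aqua before fluoro before nitrato before triphenylphosphine.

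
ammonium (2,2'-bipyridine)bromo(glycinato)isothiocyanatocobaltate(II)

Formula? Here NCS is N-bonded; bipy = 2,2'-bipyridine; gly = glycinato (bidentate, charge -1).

NH4[Co(bipy)Br(gly)(NCS)]

Ligands: 1 isothiocyanato (NCS, -1), 1 bromo (Br, -1), 1 2,2'-bipyridine (bipy, neutral), 1 glycinato (gly, -1). Ligand charge sum = -3.
Charge balance with ammonium (+1) requires 1 complex ion per 1 ammonium.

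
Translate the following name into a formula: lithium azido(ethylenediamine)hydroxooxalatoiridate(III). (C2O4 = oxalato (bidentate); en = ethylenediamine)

Li[Ir(C2O4)(en)(N3)(OH)]

Ligands: 1 hydroxo (OH, -1), 1 azido (N3, -1), 1 oxalato (C2O4, -2), 1 ethylenediamine (en, neutral). Ligand charge sum = -4.
With Ir in oxidation state +3, the complex ion is [Ir...]^1−.
Charge balance with lithium (+1) requires 1 complex ion per 1 lithium.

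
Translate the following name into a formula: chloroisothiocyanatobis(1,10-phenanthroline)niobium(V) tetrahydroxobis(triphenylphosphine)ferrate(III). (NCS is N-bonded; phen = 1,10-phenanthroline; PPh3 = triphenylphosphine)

Cation [Nb…]: ligand charges -2, Nb(V) ⇒ ion charge 3+.
Anion [Fe…]: ligand charges -4, Fe(III) ⇒ ion charge 1−.

[NbCl(NCS)(phen)2][Fe(OH)4(PPh3)2]3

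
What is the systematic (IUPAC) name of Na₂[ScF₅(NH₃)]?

sodium amminepentafluoroscandate(III)

The 2 sodium counter-ions carry a total charge of +2, so each complex ion is 2−.
Ligand charges: 1×ammine (neutral), 5×fluoro (-1 each); total -5. So Sc + (-5) = 2−, giving Sc = +3.
The complex ion is anionic, so scandium takes the -ate form scandate(III).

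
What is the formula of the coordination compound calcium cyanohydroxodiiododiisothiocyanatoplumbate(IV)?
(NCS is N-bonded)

Ca[Pb(CN)I2(NCS)2(OH)]

Ligands: 1 cyano (CN, -1), 2 isothiocyanato (NCS, -1), 1 hydroxo (OH, -1), 2 iodo (I, -1). Ligand charge sum = -6.
With Pb in oxidation state +4, the complex ion is [Pb...]^2−.
Charge balance with calcium (+2) requires 1 complex ion per 1 calcium.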